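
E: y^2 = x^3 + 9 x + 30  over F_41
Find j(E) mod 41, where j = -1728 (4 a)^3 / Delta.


Delta = -16(4 a^3 + 27 b^2) mod 41 = 5
-1728 * (4 a)^3 = -1728 * (4*9)^3 mod 41 = 12
j = 12 * 5^(-1) mod 41 = 27

j = 27 (mod 41)


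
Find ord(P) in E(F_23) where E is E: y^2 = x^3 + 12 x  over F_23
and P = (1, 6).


Compute successive multiples of P until we hit O:
  1P = (1, 6)
  2P = (1, 17)
  3P = O

ord(P) = 3


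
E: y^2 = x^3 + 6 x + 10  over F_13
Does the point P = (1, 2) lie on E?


Check whether y^2 = x^3 + 6 x + 10 (mod 13) for (x, y) = (1, 2).
LHS: y^2 = 2^2 mod 13 = 4
RHS: x^3 + 6 x + 10 = 1^3 + 6*1 + 10 mod 13 = 4
LHS = RHS

Yes, on the curve


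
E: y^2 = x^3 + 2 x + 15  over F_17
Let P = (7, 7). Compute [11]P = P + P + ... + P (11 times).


k = 11 = 1011_2 (binary, LSB first: 1101)
Double-and-add from P = (7, 7):
  bit 0 = 1: acc = O + (7, 7) = (7, 7)
  bit 1 = 1: acc = (7, 7) + (1, 1) = (10, 7)
  bit 2 = 0: acc unchanged = (10, 7)
  bit 3 = 1: acc = (10, 7) + (8, 13) = (8, 4)

11P = (8, 4)


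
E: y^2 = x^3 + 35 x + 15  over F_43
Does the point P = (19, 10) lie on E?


Check whether y^2 = x^3 + 35 x + 15 (mod 43) for (x, y) = (19, 10).
LHS: y^2 = 10^2 mod 43 = 14
RHS: x^3 + 35 x + 15 = 19^3 + 35*19 + 15 mod 43 = 14
LHS = RHS

Yes, on the curve


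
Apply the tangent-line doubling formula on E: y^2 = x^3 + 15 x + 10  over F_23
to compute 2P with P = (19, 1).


Doubling: s = (3 x1^2 + a) / (2 y1)
s = (3*19^2 + 15) / (2*1) mod 23 = 20
x3 = s^2 - 2 x1 mod 23 = 20^2 - 2*19 = 17
y3 = s (x1 - x3) - y1 mod 23 = 20 * (19 - 17) - 1 = 16

2P = (17, 16)


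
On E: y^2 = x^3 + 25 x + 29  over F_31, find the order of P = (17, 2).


Compute successive multiples of P until we hit O:
  1P = (17, 2)
  2P = (2, 26)
  3P = (22, 6)
  4P = (10, 16)
  5P = (8, 11)
  6P = (7, 19)
  7P = (4, 10)
  8P = (19, 4)
  ... (continuing to 40P)
  40P = O

ord(P) = 40


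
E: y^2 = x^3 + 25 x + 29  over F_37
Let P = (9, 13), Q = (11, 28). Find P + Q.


P != Q, so use the chord formula.
s = (y2 - y1) / (x2 - x1) = (15) / (2) mod 37 = 26
x3 = s^2 - x1 - x2 mod 37 = 26^2 - 9 - 11 = 27
y3 = s (x1 - x3) - y1 mod 37 = 26 * (9 - 27) - 13 = 0

P + Q = (27, 0)


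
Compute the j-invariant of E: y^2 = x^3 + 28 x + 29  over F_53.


Delta = -16(4 a^3 + 27 b^2) mod 53 = 52
-1728 * (4 a)^3 = -1728 * (4*28)^3 mod 53 = 31
j = 31 * 52^(-1) mod 53 = 22

j = 22 (mod 53)


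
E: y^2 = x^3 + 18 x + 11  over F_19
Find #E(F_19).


For each x in F_19, count y with y^2 = x^3 + 18 x + 11 mod 19:
  x = 0: RHS = 11, y in [7, 12]  -> 2 point(s)
  x = 1: RHS = 11, y in [7, 12]  -> 2 point(s)
  x = 2: RHS = 17, y in [6, 13]  -> 2 point(s)
  x = 3: RHS = 16, y in [4, 15]  -> 2 point(s)
  x = 5: RHS = 17, y in [6, 13]  -> 2 point(s)
  x = 7: RHS = 5, y in [9, 10]  -> 2 point(s)
  x = 9: RHS = 9, y in [3, 16]  -> 2 point(s)
  x = 11: RHS = 1, y in [1, 18]  -> 2 point(s)
  x = 12: RHS = 17, y in [6, 13]  -> 2 point(s)
  x = 14: RHS = 5, y in [9, 10]  -> 2 point(s)
  x = 16: RHS = 6, y in [5, 14]  -> 2 point(s)
  x = 17: RHS = 5, y in [9, 10]  -> 2 point(s)
  x = 18: RHS = 11, y in [7, 12]  -> 2 point(s)
Affine points: 26. Add the point at infinity: total = 27.

#E(F_19) = 27


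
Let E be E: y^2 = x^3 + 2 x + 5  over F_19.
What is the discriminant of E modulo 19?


4 a^3 + 27 b^2 = 4*2^3 + 27*5^2 = 32 + 675 = 707
Delta = -16 * (707) = -11312
Delta mod 19 = 12

Delta = 12 (mod 19)


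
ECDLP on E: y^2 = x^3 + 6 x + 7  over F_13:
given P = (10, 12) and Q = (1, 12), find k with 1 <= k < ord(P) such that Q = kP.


Enumerate multiples of P until we hit Q = (1, 12):
  1P = (10, 12)
  2P = (2, 12)
  3P = (1, 1)
  4P = (12, 0)
  5P = (1, 12)
Match found at i = 5.

k = 5


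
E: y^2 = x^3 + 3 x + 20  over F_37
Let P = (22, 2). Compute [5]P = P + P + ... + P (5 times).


k = 5 = 101_2 (binary, LSB first: 101)
Double-and-add from P = (22, 2):
  bit 0 = 1: acc = O + (22, 2) = (22, 2)
  bit 1 = 0: acc unchanged = (22, 2)
  bit 2 = 1: acc = (22, 2) + (5, 7) = (17, 27)

5P = (17, 27)


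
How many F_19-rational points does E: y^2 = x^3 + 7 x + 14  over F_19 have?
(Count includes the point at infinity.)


For each x in F_19, count y with y^2 = x^3 + 7 x + 14 mod 19:
  x = 2: RHS = 17, y in [6, 13]  -> 2 point(s)
  x = 3: RHS = 5, y in [9, 10]  -> 2 point(s)
  x = 4: RHS = 11, y in [7, 12]  -> 2 point(s)
  x = 6: RHS = 6, y in [5, 14]  -> 2 point(s)
  x = 7: RHS = 7, y in [8, 11]  -> 2 point(s)
  x = 10: RHS = 1, y in [1, 18]  -> 2 point(s)
  x = 11: RHS = 16, y in [4, 15]  -> 2 point(s)
  x = 14: RHS = 6, y in [5, 14]  -> 2 point(s)
  x = 15: RHS = 17, y in [6, 13]  -> 2 point(s)
  x = 16: RHS = 4, y in [2, 17]  -> 2 point(s)
  x = 17: RHS = 11, y in [7, 12]  -> 2 point(s)
  x = 18: RHS = 6, y in [5, 14]  -> 2 point(s)
Affine points: 24. Add the point at infinity: total = 25.

#E(F_19) = 25


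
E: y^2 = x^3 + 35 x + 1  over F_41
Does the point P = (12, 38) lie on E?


Check whether y^2 = x^3 + 35 x + 1 (mod 41) for (x, y) = (12, 38).
LHS: y^2 = 38^2 mod 41 = 9
RHS: x^3 + 35 x + 1 = 12^3 + 35*12 + 1 mod 41 = 17
LHS != RHS

No, not on the curve


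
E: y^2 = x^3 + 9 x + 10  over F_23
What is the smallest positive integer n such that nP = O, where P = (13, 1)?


Compute successive multiples of P until we hit O:
  1P = (13, 1)
  2P = (22, 0)
  3P = (13, 22)
  4P = O

ord(P) = 4


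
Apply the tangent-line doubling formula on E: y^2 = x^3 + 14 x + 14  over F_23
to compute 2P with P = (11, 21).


Doubling: s = (3 x1^2 + a) / (2 y1)
s = (3*11^2 + 14) / (2*21) mod 23 = 15
x3 = s^2 - 2 x1 mod 23 = 15^2 - 2*11 = 19
y3 = s (x1 - x3) - y1 mod 23 = 15 * (11 - 19) - 21 = 20

2P = (19, 20)


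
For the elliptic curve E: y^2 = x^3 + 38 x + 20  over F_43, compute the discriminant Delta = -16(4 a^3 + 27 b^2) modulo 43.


4 a^3 + 27 b^2 = 4*38^3 + 27*20^2 = 219488 + 10800 = 230288
Delta = -16 * (230288) = -3684608
Delta mod 43 = 19

Delta = 19 (mod 43)


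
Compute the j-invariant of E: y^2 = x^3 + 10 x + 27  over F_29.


Delta = -16(4 a^3 + 27 b^2) mod 29 = 15
-1728 * (4 a)^3 = -1728 * (4*10)^3 mod 29 = 22
j = 22 * 15^(-1) mod 29 = 15

j = 15 (mod 29)


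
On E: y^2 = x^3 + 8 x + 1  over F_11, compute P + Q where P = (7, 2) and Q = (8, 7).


P != Q, so use the chord formula.
s = (y2 - y1) / (x2 - x1) = (5) / (1) mod 11 = 5
x3 = s^2 - x1 - x2 mod 11 = 5^2 - 7 - 8 = 10
y3 = s (x1 - x3) - y1 mod 11 = 5 * (7 - 10) - 2 = 5

P + Q = (10, 5)


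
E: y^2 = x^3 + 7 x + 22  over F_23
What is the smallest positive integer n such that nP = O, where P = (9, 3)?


Compute successive multiples of P until we hit O:
  1P = (9, 3)
  2P = (11, 21)
  3P = (15, 12)
  4P = (7, 0)
  5P = (15, 11)
  6P = (11, 2)
  7P = (9, 20)
  8P = O

ord(P) = 8


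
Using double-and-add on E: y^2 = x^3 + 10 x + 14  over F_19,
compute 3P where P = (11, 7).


k = 3 = 11_2 (binary, LSB first: 11)
Double-and-add from P = (11, 7):
  bit 0 = 1: acc = O + (11, 7) = (11, 7)
  bit 1 = 1: acc = (11, 7) + (2, 17) = (7, 16)

3P = (7, 16)


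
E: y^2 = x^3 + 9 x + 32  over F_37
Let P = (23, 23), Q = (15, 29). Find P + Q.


P != Q, so use the chord formula.
s = (y2 - y1) / (x2 - x1) = (6) / (29) mod 37 = 27
x3 = s^2 - x1 - x2 mod 37 = 27^2 - 23 - 15 = 25
y3 = s (x1 - x3) - y1 mod 37 = 27 * (23 - 25) - 23 = 34

P + Q = (25, 34)


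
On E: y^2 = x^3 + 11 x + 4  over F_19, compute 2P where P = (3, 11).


Doubling: s = (3 x1^2 + a) / (2 y1)
s = (3*3^2 + 11) / (2*11) mod 19 = 0
x3 = s^2 - 2 x1 mod 19 = 0^2 - 2*3 = 13
y3 = s (x1 - x3) - y1 mod 19 = 0 * (3 - 13) - 11 = 8

2P = (13, 8)


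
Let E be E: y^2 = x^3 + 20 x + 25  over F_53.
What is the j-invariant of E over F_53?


Delta = -16(4 a^3 + 27 b^2) mod 53 = 15
-1728 * (4 a)^3 = -1728 * (4*20)^3 mod 53 = 49
j = 49 * 15^(-1) mod 53 = 28

j = 28 (mod 53)


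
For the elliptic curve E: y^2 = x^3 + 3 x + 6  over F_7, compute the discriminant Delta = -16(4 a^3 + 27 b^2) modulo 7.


4 a^3 + 27 b^2 = 4*3^3 + 27*6^2 = 108 + 972 = 1080
Delta = -16 * (1080) = -17280
Delta mod 7 = 3

Delta = 3 (mod 7)


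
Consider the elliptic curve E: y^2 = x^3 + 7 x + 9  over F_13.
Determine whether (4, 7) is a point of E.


Check whether y^2 = x^3 + 7 x + 9 (mod 13) for (x, y) = (4, 7).
LHS: y^2 = 7^2 mod 13 = 10
RHS: x^3 + 7 x + 9 = 4^3 + 7*4 + 9 mod 13 = 10
LHS = RHS

Yes, on the curve


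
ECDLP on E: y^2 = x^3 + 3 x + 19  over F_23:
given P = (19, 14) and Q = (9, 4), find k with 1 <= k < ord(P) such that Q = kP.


Enumerate multiples of P until we hit Q = (9, 4):
  1P = (19, 14)
  2P = (9, 19)
  3P = (1, 0)
  4P = (9, 4)
Match found at i = 4.

k = 4


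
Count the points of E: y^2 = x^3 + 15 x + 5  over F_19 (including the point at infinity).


For each x in F_19, count y with y^2 = x^3 + 15 x + 5 mod 19:
  x = 0: RHS = 5, y in [9, 10]  -> 2 point(s)
  x = 2: RHS = 5, y in [9, 10]  -> 2 point(s)
  x = 3: RHS = 1, y in [1, 18]  -> 2 point(s)
  x = 6: RHS = 7, y in [8, 11]  -> 2 point(s)
  x = 7: RHS = 16, y in [4, 15]  -> 2 point(s)
  x = 11: RHS = 0, y in [0]  -> 1 point(s)
  x = 16: RHS = 9, y in [3, 16]  -> 2 point(s)
  x = 17: RHS = 5, y in [9, 10]  -> 2 point(s)
Affine points: 15. Add the point at infinity: total = 16.

#E(F_19) = 16


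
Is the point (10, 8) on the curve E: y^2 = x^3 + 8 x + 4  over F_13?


Check whether y^2 = x^3 + 8 x + 4 (mod 13) for (x, y) = (10, 8).
LHS: y^2 = 8^2 mod 13 = 12
RHS: x^3 + 8 x + 4 = 10^3 + 8*10 + 4 mod 13 = 5
LHS != RHS

No, not on the curve


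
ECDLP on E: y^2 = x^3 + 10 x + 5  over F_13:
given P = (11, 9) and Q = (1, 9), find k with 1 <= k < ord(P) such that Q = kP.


Enumerate multiples of P until we hit Q = (1, 9):
  1P = (11, 9)
  2P = (1, 9)
Match found at i = 2.

k = 2


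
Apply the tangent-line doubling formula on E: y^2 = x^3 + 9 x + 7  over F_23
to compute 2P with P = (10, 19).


Doubling: s = (3 x1^2 + a) / (2 y1)
s = (3*10^2 + 9) / (2*19) mod 23 = 16
x3 = s^2 - 2 x1 mod 23 = 16^2 - 2*10 = 6
y3 = s (x1 - x3) - y1 mod 23 = 16 * (10 - 6) - 19 = 22

2P = (6, 22)


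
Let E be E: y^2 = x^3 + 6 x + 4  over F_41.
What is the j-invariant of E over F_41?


Delta = -16(4 a^3 + 27 b^2) mod 41 = 10
-1728 * (4 a)^3 = -1728 * (4*6)^3 mod 41 = 40
j = 40 * 10^(-1) mod 41 = 4

j = 4 (mod 41)


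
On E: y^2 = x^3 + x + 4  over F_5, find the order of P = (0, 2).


Compute successive multiples of P until we hit O:
  1P = (0, 2)
  2P = (1, 4)
  3P = (3, 2)
  4P = (2, 3)
  5P = (2, 2)
  6P = (3, 3)
  7P = (1, 1)
  8P = (0, 3)
  ... (continuing to 9P)
  9P = O

ord(P) = 9


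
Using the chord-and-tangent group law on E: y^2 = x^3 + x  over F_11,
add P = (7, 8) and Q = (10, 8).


P != Q, so use the chord formula.
s = (y2 - y1) / (x2 - x1) = (0) / (3) mod 11 = 0
x3 = s^2 - x1 - x2 mod 11 = 0^2 - 7 - 10 = 5
y3 = s (x1 - x3) - y1 mod 11 = 0 * (7 - 5) - 8 = 3

P + Q = (5, 3)


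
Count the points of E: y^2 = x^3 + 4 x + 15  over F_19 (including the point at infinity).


For each x in F_19, count y with y^2 = x^3 + 4 x + 15 mod 19:
  x = 1: RHS = 1, y in [1, 18]  -> 2 point(s)
  x = 3: RHS = 16, y in [4, 15]  -> 2 point(s)
  x = 4: RHS = 0, y in [0]  -> 1 point(s)
  x = 7: RHS = 6, y in [5, 14]  -> 2 point(s)
  x = 9: RHS = 1, y in [1, 18]  -> 2 point(s)
  x = 12: RHS = 5, y in [9, 10]  -> 2 point(s)
  x = 15: RHS = 11, y in [7, 12]  -> 2 point(s)
Affine points: 13. Add the point at infinity: total = 14.

#E(F_19) = 14


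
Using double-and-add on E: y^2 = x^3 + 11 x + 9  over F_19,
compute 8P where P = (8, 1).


k = 8 = 1000_2 (binary, LSB first: 0001)
Double-and-add from P = (8, 1):
  bit 0 = 0: acc unchanged = O
  bit 1 = 0: acc unchanged = O
  bit 2 = 0: acc unchanged = O
  bit 3 = 1: acc = O + (11, 6) = (11, 6)

8P = (11, 6)


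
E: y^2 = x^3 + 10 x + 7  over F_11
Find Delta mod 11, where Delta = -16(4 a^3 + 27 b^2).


4 a^3 + 27 b^2 = 4*10^3 + 27*7^2 = 4000 + 1323 = 5323
Delta = -16 * (5323) = -85168
Delta mod 11 = 5

Delta = 5 (mod 11)


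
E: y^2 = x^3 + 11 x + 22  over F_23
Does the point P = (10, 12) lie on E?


Check whether y^2 = x^3 + 11 x + 22 (mod 23) for (x, y) = (10, 12).
LHS: y^2 = 12^2 mod 23 = 6
RHS: x^3 + 11 x + 22 = 10^3 + 11*10 + 22 mod 23 = 5
LHS != RHS

No, not on the curve


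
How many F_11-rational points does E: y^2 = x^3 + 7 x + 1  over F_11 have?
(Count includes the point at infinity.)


For each x in F_11, count y with y^2 = x^3 + 7 x + 1 mod 11:
  x = 0: RHS = 1, y in [1, 10]  -> 2 point(s)
  x = 1: RHS = 9, y in [3, 8]  -> 2 point(s)
  x = 2: RHS = 1, y in [1, 10]  -> 2 point(s)
  x = 3: RHS = 5, y in [4, 7]  -> 2 point(s)
  x = 4: RHS = 5, y in [4, 7]  -> 2 point(s)
  x = 9: RHS = 1, y in [1, 10]  -> 2 point(s)
  x = 10: RHS = 4, y in [2, 9]  -> 2 point(s)
Affine points: 14. Add the point at infinity: total = 15.

#E(F_11) = 15


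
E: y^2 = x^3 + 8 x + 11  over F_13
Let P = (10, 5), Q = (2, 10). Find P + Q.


P != Q, so use the chord formula.
s = (y2 - y1) / (x2 - x1) = (5) / (5) mod 13 = 1
x3 = s^2 - x1 - x2 mod 13 = 1^2 - 10 - 2 = 2
y3 = s (x1 - x3) - y1 mod 13 = 1 * (10 - 2) - 5 = 3

P + Q = (2, 3)


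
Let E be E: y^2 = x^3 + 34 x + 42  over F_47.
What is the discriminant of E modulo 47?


4 a^3 + 27 b^2 = 4*34^3 + 27*42^2 = 157216 + 47628 = 204844
Delta = -16 * (204844) = -3277504
Delta mod 47 = 41

Delta = 41 (mod 47)


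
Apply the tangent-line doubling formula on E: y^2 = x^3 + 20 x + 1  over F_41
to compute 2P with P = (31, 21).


Doubling: s = (3 x1^2 + a) / (2 y1)
s = (3*31^2 + 20) / (2*21) mod 41 = 33
x3 = s^2 - 2 x1 mod 41 = 33^2 - 2*31 = 2
y3 = s (x1 - x3) - y1 mod 41 = 33 * (31 - 2) - 21 = 34

2P = (2, 34)


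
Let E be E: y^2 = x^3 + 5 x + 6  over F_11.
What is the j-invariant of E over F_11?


Delta = -16(4 a^3 + 27 b^2) mod 11 = 10
-1728 * (4 a)^3 = -1728 * (4*5)^3 mod 11 = 8
j = 8 * 10^(-1) mod 11 = 3

j = 3 (mod 11)


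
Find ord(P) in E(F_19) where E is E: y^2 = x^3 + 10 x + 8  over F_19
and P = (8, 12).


Compute successive multiples of P until we hit O:
  1P = (8, 12)
  2P = (8, 7)
  3P = O

ord(P) = 3


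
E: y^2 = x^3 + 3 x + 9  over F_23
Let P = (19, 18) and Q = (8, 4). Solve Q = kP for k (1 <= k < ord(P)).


Enumerate multiples of P until we hit Q = (8, 4):
  1P = (19, 18)
  2P = (14, 14)
  3P = (21, 8)
  4P = (8, 19)
  5P = (0, 20)
  6P = (10, 21)
  7P = (12, 18)
  8P = (15, 5)
  9P = (1, 6)
  10P = (6, 6)
  11P = (16, 6)
  12P = (4, 19)
  13P = (9, 12)
  14P = (11, 19)
  15P = (2, 0)
  16P = (11, 4)
  17P = (9, 11)
  18P = (4, 4)
  19P = (16, 17)
  20P = (6, 17)
  21P = (1, 17)
  22P = (15, 18)
  23P = (12, 5)
  24P = (10, 2)
  25P = (0, 3)
  26P = (8, 4)
Match found at i = 26.

k = 26


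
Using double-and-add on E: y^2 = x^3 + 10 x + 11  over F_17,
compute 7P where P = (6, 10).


k = 7 = 111_2 (binary, LSB first: 111)
Double-and-add from P = (6, 10):
  bit 0 = 1: acc = O + (6, 10) = (6, 10)
  bit 1 = 1: acc = (6, 10) + (7, 13) = (13, 3)
  bit 2 = 1: acc = (13, 3) + (16, 0) = (6, 7)

7P = (6, 7)


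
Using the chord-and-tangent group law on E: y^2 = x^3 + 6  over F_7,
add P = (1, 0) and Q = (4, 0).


P != Q, so use the chord formula.
s = (y2 - y1) / (x2 - x1) = (0) / (3) mod 7 = 0
x3 = s^2 - x1 - x2 mod 7 = 0^2 - 1 - 4 = 2
y3 = s (x1 - x3) - y1 mod 7 = 0 * (1 - 2) - 0 = 0

P + Q = (2, 0)


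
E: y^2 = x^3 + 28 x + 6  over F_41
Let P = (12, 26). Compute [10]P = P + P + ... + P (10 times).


k = 10 = 1010_2 (binary, LSB first: 0101)
Double-and-add from P = (12, 26):
  bit 0 = 0: acc unchanged = O
  bit 1 = 1: acc = O + (38, 31) = (38, 31)
  bit 2 = 0: acc unchanged = (38, 31)
  bit 3 = 1: acc = (38, 31) + (35, 27) = (29, 22)

10P = (29, 22)


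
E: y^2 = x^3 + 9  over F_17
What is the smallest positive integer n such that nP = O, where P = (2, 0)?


Compute successive multiples of P until we hit O:
  1P = (2, 0)
  2P = O

ord(P) = 2


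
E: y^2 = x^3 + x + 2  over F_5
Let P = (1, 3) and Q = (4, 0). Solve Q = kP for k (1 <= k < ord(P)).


Enumerate multiples of P until we hit Q = (4, 0):
  1P = (1, 3)
  2P = (4, 0)
Match found at i = 2.

k = 2


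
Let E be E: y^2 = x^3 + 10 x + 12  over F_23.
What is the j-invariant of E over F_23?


Delta = -16(4 a^3 + 27 b^2) mod 23 = 16
-1728 * (4 a)^3 = -1728 * (4*10)^3 mod 23 = 4
j = 4 * 16^(-1) mod 23 = 6

j = 6 (mod 23)


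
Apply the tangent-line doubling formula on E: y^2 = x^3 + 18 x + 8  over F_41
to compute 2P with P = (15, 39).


Doubling: s = (3 x1^2 + a) / (2 y1)
s = (3*15^2 + 18) / (2*39) mod 41 = 1
x3 = s^2 - 2 x1 mod 41 = 1^2 - 2*15 = 12
y3 = s (x1 - x3) - y1 mod 41 = 1 * (15 - 12) - 39 = 5

2P = (12, 5)


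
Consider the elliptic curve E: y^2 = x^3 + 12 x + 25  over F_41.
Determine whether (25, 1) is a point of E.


Check whether y^2 = x^3 + 12 x + 25 (mod 41) for (x, y) = (25, 1).
LHS: y^2 = 1^2 mod 41 = 1
RHS: x^3 + 12 x + 25 = 25^3 + 12*25 + 25 mod 41 = 1
LHS = RHS

Yes, on the curve


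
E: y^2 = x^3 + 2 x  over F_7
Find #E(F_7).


For each x in F_7, count y with y^2 = x^3 + 2 x + 0 mod 7:
  x = 0: RHS = 0, y in [0]  -> 1 point(s)
  x = 4: RHS = 2, y in [3, 4]  -> 2 point(s)
  x = 5: RHS = 2, y in [3, 4]  -> 2 point(s)
  x = 6: RHS = 4, y in [2, 5]  -> 2 point(s)
Affine points: 7. Add the point at infinity: total = 8.

#E(F_7) = 8


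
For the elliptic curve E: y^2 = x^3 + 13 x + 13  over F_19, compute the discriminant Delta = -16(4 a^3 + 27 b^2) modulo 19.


4 a^3 + 27 b^2 = 4*13^3 + 27*13^2 = 8788 + 4563 = 13351
Delta = -16 * (13351) = -213616
Delta mod 19 = 1

Delta = 1 (mod 19)


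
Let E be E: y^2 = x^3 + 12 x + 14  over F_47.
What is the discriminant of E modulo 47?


4 a^3 + 27 b^2 = 4*12^3 + 27*14^2 = 6912 + 5292 = 12204
Delta = -16 * (12204) = -195264
Delta mod 47 = 21

Delta = 21 (mod 47)


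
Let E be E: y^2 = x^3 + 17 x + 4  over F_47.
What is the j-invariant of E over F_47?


Delta = -16(4 a^3 + 27 b^2) mod 47 = 42
-1728 * (4 a)^3 = -1728 * (4*17)^3 mod 47 = 22
j = 22 * 42^(-1) mod 47 = 5

j = 5 (mod 47)


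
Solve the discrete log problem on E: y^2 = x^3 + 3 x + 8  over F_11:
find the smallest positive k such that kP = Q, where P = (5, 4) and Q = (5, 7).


Enumerate multiples of P until we hit Q = (5, 7):
  1P = (5, 4)
  2P = (6, 0)
  3P = (5, 7)
Match found at i = 3.

k = 3


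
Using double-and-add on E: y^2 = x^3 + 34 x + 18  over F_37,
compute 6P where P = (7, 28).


k = 6 = 110_2 (binary, LSB first: 011)
Double-and-add from P = (7, 28):
  bit 0 = 0: acc unchanged = O
  bit 1 = 1: acc = O + (13, 20) = (13, 20)
  bit 2 = 1: acc = (13, 20) + (4, 12) = (8, 5)

6P = (8, 5)


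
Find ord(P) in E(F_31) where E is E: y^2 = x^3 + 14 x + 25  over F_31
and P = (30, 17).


Compute successive multiples of P until we hit O:
  1P = (30, 17)
  2P = (10, 24)
  3P = (16, 6)
  4P = (25, 29)
  5P = (14, 19)
  6P = (3, 30)
  7P = (26, 27)
  8P = (20, 20)
  ... (continuing to 39P)
  39P = O

ord(P) = 39


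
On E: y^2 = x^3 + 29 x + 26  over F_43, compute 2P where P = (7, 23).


Doubling: s = (3 x1^2 + a) / (2 y1)
s = (3*7^2 + 29) / (2*23) mod 43 = 30
x3 = s^2 - 2 x1 mod 43 = 30^2 - 2*7 = 26
y3 = s (x1 - x3) - y1 mod 43 = 30 * (7 - 26) - 23 = 9

2P = (26, 9)


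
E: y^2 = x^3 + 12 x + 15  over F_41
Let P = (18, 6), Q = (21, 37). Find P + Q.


P != Q, so use the chord formula.
s = (y2 - y1) / (x2 - x1) = (31) / (3) mod 41 = 24
x3 = s^2 - x1 - x2 mod 41 = 24^2 - 18 - 21 = 4
y3 = s (x1 - x3) - y1 mod 41 = 24 * (18 - 4) - 6 = 2

P + Q = (4, 2)


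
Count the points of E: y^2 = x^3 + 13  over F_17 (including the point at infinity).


For each x in F_17, count y with y^2 = x^3 + 0 x + 13 mod 17:
  x = 0: RHS = 13, y in [8, 9]  -> 2 point(s)
  x = 2: RHS = 4, y in [2, 15]  -> 2 point(s)
  x = 4: RHS = 9, y in [3, 14]  -> 2 point(s)
  x = 5: RHS = 2, y in [6, 11]  -> 2 point(s)
  x = 6: RHS = 8, y in [5, 12]  -> 2 point(s)
  x = 7: RHS = 16, y in [4, 13]  -> 2 point(s)
  x = 8: RHS = 15, y in [7, 10]  -> 2 point(s)
  x = 11: RHS = 1, y in [1, 16]  -> 2 point(s)
  x = 13: RHS = 0, y in [0]  -> 1 point(s)
Affine points: 17. Add the point at infinity: total = 18.

#E(F_17) = 18


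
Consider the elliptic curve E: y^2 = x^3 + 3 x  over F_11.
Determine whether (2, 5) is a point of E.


Check whether y^2 = x^3 + 3 x + 0 (mod 11) for (x, y) = (2, 5).
LHS: y^2 = 5^2 mod 11 = 3
RHS: x^3 + 3 x + 0 = 2^3 + 3*2 + 0 mod 11 = 3
LHS = RHS

Yes, on the curve


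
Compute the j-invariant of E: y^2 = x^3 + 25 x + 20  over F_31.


Delta = -16(4 a^3 + 27 b^2) mod 31 = 23
-1728 * (4 a)^3 = -1728 * (4*25)^3 mod 31 = 16
j = 16 * 23^(-1) mod 31 = 29

j = 29 (mod 31)


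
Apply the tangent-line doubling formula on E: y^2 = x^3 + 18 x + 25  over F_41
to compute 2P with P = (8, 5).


Doubling: s = (3 x1^2 + a) / (2 y1)
s = (3*8^2 + 18) / (2*5) mod 41 = 21
x3 = s^2 - 2 x1 mod 41 = 21^2 - 2*8 = 15
y3 = s (x1 - x3) - y1 mod 41 = 21 * (8 - 15) - 5 = 12

2P = (15, 12)


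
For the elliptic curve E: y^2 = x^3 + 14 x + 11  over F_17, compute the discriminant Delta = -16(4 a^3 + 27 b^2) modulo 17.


4 a^3 + 27 b^2 = 4*14^3 + 27*11^2 = 10976 + 3267 = 14243
Delta = -16 * (14243) = -227888
Delta mod 17 = 14

Delta = 14 (mod 17)


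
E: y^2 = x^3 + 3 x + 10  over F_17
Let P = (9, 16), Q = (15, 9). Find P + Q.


P != Q, so use the chord formula.
s = (y2 - y1) / (x2 - x1) = (10) / (6) mod 17 = 13
x3 = s^2 - x1 - x2 mod 17 = 13^2 - 9 - 15 = 9
y3 = s (x1 - x3) - y1 mod 17 = 13 * (9 - 9) - 16 = 1

P + Q = (9, 1)


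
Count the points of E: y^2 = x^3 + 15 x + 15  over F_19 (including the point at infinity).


For each x in F_19, count y with y^2 = x^3 + 15 x + 15 mod 19:
  x = 3: RHS = 11, y in [7, 12]  -> 2 point(s)
  x = 4: RHS = 6, y in [5, 14]  -> 2 point(s)
  x = 5: RHS = 6, y in [5, 14]  -> 2 point(s)
  x = 6: RHS = 17, y in [6, 13]  -> 2 point(s)
  x = 7: RHS = 7, y in [8, 11]  -> 2 point(s)
  x = 8: RHS = 1, y in [1, 18]  -> 2 point(s)
  x = 9: RHS = 5, y in [9, 10]  -> 2 point(s)
  x = 10: RHS = 6, y in [5, 14]  -> 2 point(s)
  x = 12: RHS = 4, y in [2, 17]  -> 2 point(s)
  x = 14: RHS = 5, y in [9, 10]  -> 2 point(s)
  x = 15: RHS = 5, y in [9, 10]  -> 2 point(s)
  x = 16: RHS = 0, y in [0]  -> 1 point(s)
Affine points: 23. Add the point at infinity: total = 24.

#E(F_19) = 24


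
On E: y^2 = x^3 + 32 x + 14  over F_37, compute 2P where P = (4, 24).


k = 2 = 10_2 (binary, LSB first: 01)
Double-and-add from P = (4, 24):
  bit 0 = 0: acc unchanged = O
  bit 1 = 1: acc = O + (3, 27) = (3, 27)

2P = (3, 27)


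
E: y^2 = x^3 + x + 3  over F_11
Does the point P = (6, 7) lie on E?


Check whether y^2 = x^3 + 1 x + 3 (mod 11) for (x, y) = (6, 7).
LHS: y^2 = 7^2 mod 11 = 5
RHS: x^3 + 1 x + 3 = 6^3 + 1*6 + 3 mod 11 = 5
LHS = RHS

Yes, on the curve


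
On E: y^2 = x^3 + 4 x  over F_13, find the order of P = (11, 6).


Compute successive multiples of P until we hit O:
  1P = (11, 6)
  2P = (0, 0)
  3P = (11, 7)
  4P = O

ord(P) = 4


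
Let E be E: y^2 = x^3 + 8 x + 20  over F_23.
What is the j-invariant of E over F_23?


Delta = -16(4 a^3 + 27 b^2) mod 23 = 6
-1728 * (4 a)^3 = -1728 * (4*8)^3 mod 23 = 21
j = 21 * 6^(-1) mod 23 = 15

j = 15 (mod 23)


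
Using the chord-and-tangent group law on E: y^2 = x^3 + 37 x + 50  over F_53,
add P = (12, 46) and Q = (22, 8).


P != Q, so use the chord formula.
s = (y2 - y1) / (x2 - x1) = (15) / (10) mod 53 = 28
x3 = s^2 - x1 - x2 mod 53 = 28^2 - 12 - 22 = 8
y3 = s (x1 - x3) - y1 mod 53 = 28 * (12 - 8) - 46 = 13

P + Q = (8, 13)


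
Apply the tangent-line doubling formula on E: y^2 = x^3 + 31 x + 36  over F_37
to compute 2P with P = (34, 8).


Doubling: s = (3 x1^2 + a) / (2 y1)
s = (3*34^2 + 31) / (2*8) mod 37 = 36
x3 = s^2 - 2 x1 mod 37 = 36^2 - 2*34 = 7
y3 = s (x1 - x3) - y1 mod 37 = 36 * (34 - 7) - 8 = 2

2P = (7, 2)


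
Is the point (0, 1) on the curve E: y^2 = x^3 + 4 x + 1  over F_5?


Check whether y^2 = x^3 + 4 x + 1 (mod 5) for (x, y) = (0, 1).
LHS: y^2 = 1^2 mod 5 = 1
RHS: x^3 + 4 x + 1 = 0^3 + 4*0 + 1 mod 5 = 1
LHS = RHS

Yes, on the curve


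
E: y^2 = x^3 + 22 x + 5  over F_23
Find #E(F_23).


For each x in F_23, count y with y^2 = x^3 + 22 x + 5 mod 23:
  x = 3: RHS = 6, y in [11, 12]  -> 2 point(s)
  x = 6: RHS = 8, y in [10, 13]  -> 2 point(s)
  x = 8: RHS = 3, y in [7, 16]  -> 2 point(s)
  x = 9: RHS = 12, y in [9, 14]  -> 2 point(s)
  x = 10: RHS = 6, y in [11, 12]  -> 2 point(s)
  x = 13: RHS = 4, y in [2, 21]  -> 2 point(s)
  x = 17: RHS = 2, y in [5, 18]  -> 2 point(s)
  x = 18: RHS = 0, y in [0]  -> 1 point(s)
  x = 20: RHS = 4, y in [2, 21]  -> 2 point(s)
Affine points: 17. Add the point at infinity: total = 18.

#E(F_23) = 18


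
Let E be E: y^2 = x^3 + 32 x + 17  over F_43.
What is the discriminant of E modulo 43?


4 a^3 + 27 b^2 = 4*32^3 + 27*17^2 = 131072 + 7803 = 138875
Delta = -16 * (138875) = -2222000
Delta mod 43 = 25

Delta = 25 (mod 43)


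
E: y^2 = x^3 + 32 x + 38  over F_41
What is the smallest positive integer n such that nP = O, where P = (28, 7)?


Compute successive multiples of P until we hit O:
  1P = (28, 7)
  2P = (22, 19)
  3P = (36, 9)
  4P = (36, 32)
  5P = (22, 22)
  6P = (28, 34)
  7P = O

ord(P) = 7


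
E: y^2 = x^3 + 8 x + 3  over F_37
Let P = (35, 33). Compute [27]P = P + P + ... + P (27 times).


k = 27 = 11011_2 (binary, LSB first: 11011)
Double-and-add from P = (35, 33):
  bit 0 = 1: acc = O + (35, 33) = (35, 33)
  bit 1 = 1: acc = (35, 33) + (1, 30) = (2, 8)
  bit 2 = 0: acc unchanged = (2, 8)
  bit 3 = 1: acc = (2, 8) + (10, 11) = (13, 11)
  bit 4 = 1: acc = (13, 11) + (28, 33) = (34, 10)

27P = (34, 10)


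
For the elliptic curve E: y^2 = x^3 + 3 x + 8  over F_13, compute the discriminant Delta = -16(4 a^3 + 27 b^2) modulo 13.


4 a^3 + 27 b^2 = 4*3^3 + 27*8^2 = 108 + 1728 = 1836
Delta = -16 * (1836) = -29376
Delta mod 13 = 4

Delta = 4 (mod 13)


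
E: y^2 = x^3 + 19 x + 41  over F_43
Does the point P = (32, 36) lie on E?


Check whether y^2 = x^3 + 19 x + 41 (mod 43) for (x, y) = (32, 36).
LHS: y^2 = 36^2 mod 43 = 6
RHS: x^3 + 19 x + 41 = 32^3 + 19*32 + 41 mod 43 = 6
LHS = RHS

Yes, on the curve


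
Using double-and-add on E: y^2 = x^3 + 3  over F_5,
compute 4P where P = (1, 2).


k = 4 = 100_2 (binary, LSB first: 001)
Double-and-add from P = (1, 2):
  bit 0 = 0: acc unchanged = O
  bit 1 = 0: acc unchanged = O
  bit 2 = 1: acc = O + (2, 4) = (2, 4)

4P = (2, 4)


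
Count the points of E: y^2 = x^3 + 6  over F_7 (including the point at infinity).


For each x in F_7, count y with y^2 = x^3 + 0 x + 6 mod 7:
  x = 1: RHS = 0, y in [0]  -> 1 point(s)
  x = 2: RHS = 0, y in [0]  -> 1 point(s)
  x = 4: RHS = 0, y in [0]  -> 1 point(s)
Affine points: 3. Add the point at infinity: total = 4.

#E(F_7) = 4


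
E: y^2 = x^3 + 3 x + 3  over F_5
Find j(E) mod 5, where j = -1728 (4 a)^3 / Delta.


Delta = -16(4 a^3 + 27 b^2) mod 5 = 4
-1728 * (4 a)^3 = -1728 * (4*3)^3 mod 5 = 1
j = 1 * 4^(-1) mod 5 = 4

j = 4 (mod 5)


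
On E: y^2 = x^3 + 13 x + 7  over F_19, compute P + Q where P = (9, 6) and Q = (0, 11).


P != Q, so use the chord formula.
s = (y2 - y1) / (x2 - x1) = (5) / (10) mod 19 = 10
x3 = s^2 - x1 - x2 mod 19 = 10^2 - 9 - 0 = 15
y3 = s (x1 - x3) - y1 mod 19 = 10 * (9 - 15) - 6 = 10

P + Q = (15, 10)


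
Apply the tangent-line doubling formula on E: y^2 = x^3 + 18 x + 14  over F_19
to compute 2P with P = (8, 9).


Doubling: s = (3 x1^2 + a) / (2 y1)
s = (3*8^2 + 18) / (2*9) mod 19 = 18
x3 = s^2 - 2 x1 mod 19 = 18^2 - 2*8 = 4
y3 = s (x1 - x3) - y1 mod 19 = 18 * (8 - 4) - 9 = 6

2P = (4, 6)


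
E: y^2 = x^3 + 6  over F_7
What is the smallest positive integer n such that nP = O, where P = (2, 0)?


Compute successive multiples of P until we hit O:
  1P = (2, 0)
  2P = O

ord(P) = 2


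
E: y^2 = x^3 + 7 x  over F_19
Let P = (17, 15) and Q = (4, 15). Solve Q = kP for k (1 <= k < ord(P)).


Enumerate multiples of P until we hit Q = (4, 15):
  1P = (17, 15)
  2P = (4, 4)
  3P = (4, 15)
Match found at i = 3.

k = 3


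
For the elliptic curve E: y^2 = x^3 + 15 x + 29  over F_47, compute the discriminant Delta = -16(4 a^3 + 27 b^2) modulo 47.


4 a^3 + 27 b^2 = 4*15^3 + 27*29^2 = 13500 + 22707 = 36207
Delta = -16 * (36207) = -579312
Delta mod 47 = 10

Delta = 10 (mod 47)


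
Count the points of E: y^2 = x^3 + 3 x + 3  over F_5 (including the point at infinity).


For each x in F_5, count y with y^2 = x^3 + 3 x + 3 mod 5:
  x = 3: RHS = 4, y in [2, 3]  -> 2 point(s)
  x = 4: RHS = 4, y in [2, 3]  -> 2 point(s)
Affine points: 4. Add the point at infinity: total = 5.

#E(F_5) = 5


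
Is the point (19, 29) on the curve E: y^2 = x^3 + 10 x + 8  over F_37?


Check whether y^2 = x^3 + 10 x + 8 (mod 37) for (x, y) = (19, 29).
LHS: y^2 = 29^2 mod 37 = 27
RHS: x^3 + 10 x + 8 = 19^3 + 10*19 + 8 mod 37 = 27
LHS = RHS

Yes, on the curve


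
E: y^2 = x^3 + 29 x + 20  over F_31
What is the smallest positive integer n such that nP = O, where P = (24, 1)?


Compute successive multiples of P until we hit O:
  1P = (24, 1)
  2P = (8, 12)
  3P = (18, 22)
  4P = (9, 24)
  5P = (6, 21)
  6P = (3, 17)
  7P = (14, 15)
  8P = (21, 1)
  ... (continuing to 37P)
  37P = O

ord(P) = 37


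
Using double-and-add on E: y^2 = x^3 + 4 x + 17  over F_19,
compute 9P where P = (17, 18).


k = 9 = 1001_2 (binary, LSB first: 1001)
Double-and-add from P = (17, 18):
  bit 0 = 1: acc = O + (17, 18) = (17, 18)
  bit 1 = 0: acc unchanged = (17, 18)
  bit 2 = 0: acc unchanged = (17, 18)
  bit 3 = 1: acc = (17, 18) + (0, 13) = (13, 10)

9P = (13, 10)


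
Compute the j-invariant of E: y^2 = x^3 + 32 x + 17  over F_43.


Delta = -16(4 a^3 + 27 b^2) mod 43 = 25
-1728 * (4 a)^3 = -1728 * (4*32)^3 mod 43 = 8
j = 8 * 25^(-1) mod 43 = 33

j = 33 (mod 43)


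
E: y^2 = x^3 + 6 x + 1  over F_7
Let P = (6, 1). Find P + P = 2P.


Doubling: s = (3 x1^2 + a) / (2 y1)
s = (3*6^2 + 6) / (2*1) mod 7 = 1
x3 = s^2 - 2 x1 mod 7 = 1^2 - 2*6 = 3
y3 = s (x1 - x3) - y1 mod 7 = 1 * (6 - 3) - 1 = 2

2P = (3, 2)


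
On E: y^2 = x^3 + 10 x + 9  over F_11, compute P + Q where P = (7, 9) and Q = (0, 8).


P != Q, so use the chord formula.
s = (y2 - y1) / (x2 - x1) = (10) / (4) mod 11 = 8
x3 = s^2 - x1 - x2 mod 11 = 8^2 - 7 - 0 = 2
y3 = s (x1 - x3) - y1 mod 11 = 8 * (7 - 2) - 9 = 9

P + Q = (2, 9)


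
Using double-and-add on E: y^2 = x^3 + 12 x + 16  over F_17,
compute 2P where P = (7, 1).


k = 2 = 10_2 (binary, LSB first: 01)
Double-and-add from P = (7, 1):
  bit 0 = 0: acc unchanged = O
  bit 1 = 1: acc = O + (12, 1) = (12, 1)

2P = (12, 1)


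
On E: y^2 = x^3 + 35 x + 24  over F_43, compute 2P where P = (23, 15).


Doubling: s = (3 x1^2 + a) / (2 y1)
s = (3*23^2 + 35) / (2*15) mod 43 = 34
x3 = s^2 - 2 x1 mod 43 = 34^2 - 2*23 = 35
y3 = s (x1 - x3) - y1 mod 43 = 34 * (23 - 35) - 15 = 7

2P = (35, 7)


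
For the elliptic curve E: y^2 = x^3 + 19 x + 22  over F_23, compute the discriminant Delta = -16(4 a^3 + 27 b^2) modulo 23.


4 a^3 + 27 b^2 = 4*19^3 + 27*22^2 = 27436 + 13068 = 40504
Delta = -16 * (40504) = -648064
Delta mod 23 = 7

Delta = 7 (mod 23)


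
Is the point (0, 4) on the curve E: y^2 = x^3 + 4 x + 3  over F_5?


Check whether y^2 = x^3 + 4 x + 3 (mod 5) for (x, y) = (0, 4).
LHS: y^2 = 4^2 mod 5 = 1
RHS: x^3 + 4 x + 3 = 0^3 + 4*0 + 3 mod 5 = 3
LHS != RHS

No, not on the curve


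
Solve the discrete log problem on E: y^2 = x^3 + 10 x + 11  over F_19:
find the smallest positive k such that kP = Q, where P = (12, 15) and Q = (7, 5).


Enumerate multiples of P until we hit Q = (7, 5):
  1P = (12, 15)
  2P = (4, 18)
  3P = (7, 14)
  4P = (16, 7)
  5P = (14, 8)
  6P = (10, 16)
  7P = (2, 18)
  8P = (3, 7)
  9P = (13, 1)
  10P = (0, 7)
  11P = (18, 0)
  12P = (0, 12)
  13P = (13, 18)
  14P = (3, 12)
  15P = (2, 1)
  16P = (10, 3)
  17P = (14, 11)
  18P = (16, 12)
  19P = (7, 5)
Match found at i = 19.

k = 19


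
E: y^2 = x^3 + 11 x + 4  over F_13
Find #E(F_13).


For each x in F_13, count y with y^2 = x^3 + 11 x + 4 mod 13:
  x = 0: RHS = 4, y in [2, 11]  -> 2 point(s)
  x = 1: RHS = 3, y in [4, 9]  -> 2 point(s)
  x = 3: RHS = 12, y in [5, 8]  -> 2 point(s)
  x = 6: RHS = 0, y in [0]  -> 1 point(s)
  x = 9: RHS = 0, y in [0]  -> 1 point(s)
  x = 10: RHS = 9, y in [3, 10]  -> 2 point(s)
  x = 11: RHS = 0, y in [0]  -> 1 point(s)
Affine points: 11. Add the point at infinity: total = 12.

#E(F_13) = 12


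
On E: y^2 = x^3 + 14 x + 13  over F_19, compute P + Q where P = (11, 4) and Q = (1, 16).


P != Q, so use the chord formula.
s = (y2 - y1) / (x2 - x1) = (12) / (9) mod 19 = 14
x3 = s^2 - x1 - x2 mod 19 = 14^2 - 11 - 1 = 13
y3 = s (x1 - x3) - y1 mod 19 = 14 * (11 - 13) - 4 = 6

P + Q = (13, 6)


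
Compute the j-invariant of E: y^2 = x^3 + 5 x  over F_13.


Delta = -16(4 a^3 + 27 b^2) mod 13 = 8
-1728 * (4 a)^3 = -1728 * (4*5)^3 mod 13 = 5
j = 5 * 8^(-1) mod 13 = 12

j = 12 (mod 13)


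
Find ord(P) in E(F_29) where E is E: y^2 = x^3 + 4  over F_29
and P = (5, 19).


Compute successive multiples of P until we hit O:
  1P = (5, 19)
  2P = (24, 16)
  3P = (23, 22)
  4P = (26, 21)
  5P = (18, 6)
  6P = (7, 12)
  7P = (22, 26)
  8P = (11, 28)
  ... (continuing to 30P)
  30P = O

ord(P) = 30


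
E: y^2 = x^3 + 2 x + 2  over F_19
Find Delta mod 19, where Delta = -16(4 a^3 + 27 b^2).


4 a^3 + 27 b^2 = 4*2^3 + 27*2^2 = 32 + 108 = 140
Delta = -16 * (140) = -2240
Delta mod 19 = 2

Delta = 2 (mod 19)


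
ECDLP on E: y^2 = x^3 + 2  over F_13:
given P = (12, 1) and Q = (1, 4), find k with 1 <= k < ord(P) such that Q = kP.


Enumerate multiples of P until we hit Q = (1, 4):
  1P = (12, 1)
  2P = (1, 9)
  3P = (3, 9)
  4P = (2, 6)
  5P = (9, 4)
  6P = (6, 6)
  7P = (4, 1)
  8P = (10, 12)
  9P = (5, 6)
  10P = (5, 7)
  11P = (10, 1)
  12P = (4, 12)
  13P = (6, 7)
  14P = (9, 9)
  15P = (2, 7)
  16P = (3, 4)
  17P = (1, 4)
Match found at i = 17.

k = 17


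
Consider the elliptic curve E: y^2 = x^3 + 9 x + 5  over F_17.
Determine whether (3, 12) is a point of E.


Check whether y^2 = x^3 + 9 x + 5 (mod 17) for (x, y) = (3, 12).
LHS: y^2 = 12^2 mod 17 = 8
RHS: x^3 + 9 x + 5 = 3^3 + 9*3 + 5 mod 17 = 8
LHS = RHS

Yes, on the curve


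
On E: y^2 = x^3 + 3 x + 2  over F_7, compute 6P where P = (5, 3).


k = 6 = 110_2 (binary, LSB first: 011)
Double-and-add from P = (5, 3):
  bit 0 = 0: acc unchanged = O
  bit 1 = 1: acc = O + (5, 4) = (5, 4)
  bit 2 = 1: acc = (5, 4) + (5, 3) = O

6P = O


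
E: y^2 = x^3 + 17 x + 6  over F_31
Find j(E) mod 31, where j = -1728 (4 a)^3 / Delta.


Delta = -16(4 a^3 + 27 b^2) mod 31 = 11
-1728 * (4 a)^3 = -1728 * (4*17)^3 mod 31 = 23
j = 23 * 11^(-1) mod 31 = 19

j = 19 (mod 31)


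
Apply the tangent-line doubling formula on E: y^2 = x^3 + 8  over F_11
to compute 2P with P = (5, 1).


Doubling: s = (3 x1^2 + a) / (2 y1)
s = (3*5^2 + 0) / (2*1) mod 11 = 10
x3 = s^2 - 2 x1 mod 11 = 10^2 - 2*5 = 2
y3 = s (x1 - x3) - y1 mod 11 = 10 * (5 - 2) - 1 = 7

2P = (2, 7)


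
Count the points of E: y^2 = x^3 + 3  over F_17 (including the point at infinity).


For each x in F_17, count y with y^2 = x^3 + 0 x + 3 mod 17:
  x = 1: RHS = 4, y in [2, 15]  -> 2 point(s)
  x = 3: RHS = 13, y in [8, 9]  -> 2 point(s)
  x = 4: RHS = 16, y in [4, 13]  -> 2 point(s)
  x = 5: RHS = 9, y in [3, 14]  -> 2 point(s)
  x = 6: RHS = 15, y in [7, 10]  -> 2 point(s)
  x = 9: RHS = 1, y in [1, 16]  -> 2 point(s)
  x = 10: RHS = 0, y in [0]  -> 1 point(s)
  x = 11: RHS = 8, y in [5, 12]  -> 2 point(s)
  x = 16: RHS = 2, y in [6, 11]  -> 2 point(s)
Affine points: 17. Add the point at infinity: total = 18.

#E(F_17) = 18


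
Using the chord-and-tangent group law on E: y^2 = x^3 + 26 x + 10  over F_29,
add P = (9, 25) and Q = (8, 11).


P != Q, so use the chord formula.
s = (y2 - y1) / (x2 - x1) = (15) / (28) mod 29 = 14
x3 = s^2 - x1 - x2 mod 29 = 14^2 - 9 - 8 = 5
y3 = s (x1 - x3) - y1 mod 29 = 14 * (9 - 5) - 25 = 2

P + Q = (5, 2)


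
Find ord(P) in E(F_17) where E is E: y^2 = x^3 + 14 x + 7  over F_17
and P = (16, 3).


Compute successive multiples of P until we hit O:
  1P = (16, 3)
  2P = (2, 14)
  3P = (3, 5)
  4P = (11, 8)
  5P = (8, 6)
  6P = (12, 4)
  7P = (5, 7)
  8P = (4, 5)
  ... (continuing to 21P)
  21P = O

ord(P) = 21


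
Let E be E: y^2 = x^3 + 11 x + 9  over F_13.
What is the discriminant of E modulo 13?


4 a^3 + 27 b^2 = 4*11^3 + 27*9^2 = 5324 + 2187 = 7511
Delta = -16 * (7511) = -120176
Delta mod 13 = 9

Delta = 9 (mod 13)


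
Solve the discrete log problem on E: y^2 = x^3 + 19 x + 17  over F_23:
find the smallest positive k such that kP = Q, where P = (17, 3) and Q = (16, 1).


Enumerate multiples of P until we hit Q = (16, 1):
  1P = (17, 3)
  2P = (16, 22)
  3P = (6, 18)
  4P = (3, 3)
  5P = (3, 20)
  6P = (6, 5)
  7P = (16, 1)
Match found at i = 7.

k = 7


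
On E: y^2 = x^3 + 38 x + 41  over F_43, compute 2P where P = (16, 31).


Doubling: s = (3 x1^2 + a) / (2 y1)
s = (3*16^2 + 38) / (2*31) mod 43 = 13
x3 = s^2 - 2 x1 mod 43 = 13^2 - 2*16 = 8
y3 = s (x1 - x3) - y1 mod 43 = 13 * (16 - 8) - 31 = 30

2P = (8, 30)


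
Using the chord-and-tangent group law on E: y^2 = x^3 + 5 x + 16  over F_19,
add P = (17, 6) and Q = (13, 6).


P != Q, so use the chord formula.
s = (y2 - y1) / (x2 - x1) = (0) / (15) mod 19 = 0
x3 = s^2 - x1 - x2 mod 19 = 0^2 - 17 - 13 = 8
y3 = s (x1 - x3) - y1 mod 19 = 0 * (17 - 8) - 6 = 13

P + Q = (8, 13)


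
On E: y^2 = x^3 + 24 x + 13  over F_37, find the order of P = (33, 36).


Compute successive multiples of P until we hit O:
  1P = (33, 36)
  2P = (9, 25)
  3P = (36, 32)
  4P = (15, 14)
  5P = (1, 36)
  6P = (3, 1)
  7P = (26, 3)
  8P = (4, 32)
  ... (continuing to 35P)
  35P = O

ord(P) = 35


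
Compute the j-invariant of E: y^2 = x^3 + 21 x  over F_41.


Delta = -16(4 a^3 + 27 b^2) mod 41 = 33
-1728 * (4 a)^3 = -1728 * (4*21)^3 mod 41 = 34
j = 34 * 33^(-1) mod 41 = 6

j = 6 (mod 41)


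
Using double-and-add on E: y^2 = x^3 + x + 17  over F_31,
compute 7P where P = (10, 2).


k = 7 = 111_2 (binary, LSB first: 111)
Double-and-add from P = (10, 2):
  bit 0 = 1: acc = O + (10, 2) = (10, 2)
  bit 1 = 1: acc = (10, 2) + (18, 16) = (8, 17)
  bit 2 = 1: acc = (8, 17) + (15, 20) = (24, 16)

7P = (24, 16)


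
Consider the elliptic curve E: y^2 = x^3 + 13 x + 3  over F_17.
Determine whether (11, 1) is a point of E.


Check whether y^2 = x^3 + 13 x + 3 (mod 17) for (x, y) = (11, 1).
LHS: y^2 = 1^2 mod 17 = 1
RHS: x^3 + 13 x + 3 = 11^3 + 13*11 + 3 mod 17 = 15
LHS != RHS

No, not on the curve


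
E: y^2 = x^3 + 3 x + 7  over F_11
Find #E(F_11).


For each x in F_11, count y with y^2 = x^3 + 3 x + 7 mod 11:
  x = 1: RHS = 0, y in [0]  -> 1 point(s)
  x = 5: RHS = 4, y in [2, 9]  -> 2 point(s)
  x = 8: RHS = 4, y in [2, 9]  -> 2 point(s)
  x = 9: RHS = 4, y in [2, 9]  -> 2 point(s)
  x = 10: RHS = 3, y in [5, 6]  -> 2 point(s)
Affine points: 9. Add the point at infinity: total = 10.

#E(F_11) = 10


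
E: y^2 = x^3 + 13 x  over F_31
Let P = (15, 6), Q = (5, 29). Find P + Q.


P != Q, so use the chord formula.
s = (y2 - y1) / (x2 - x1) = (23) / (21) mod 31 = 7
x3 = s^2 - x1 - x2 mod 31 = 7^2 - 15 - 5 = 29
y3 = s (x1 - x3) - y1 mod 31 = 7 * (15 - 29) - 6 = 20

P + Q = (29, 20)


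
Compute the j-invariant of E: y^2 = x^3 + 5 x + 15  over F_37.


Delta = -16(4 a^3 + 27 b^2) mod 37 = 28
-1728 * (4 a)^3 = -1728 * (4*5)^3 mod 37 = 14
j = 14 * 28^(-1) mod 37 = 19

j = 19 (mod 37)


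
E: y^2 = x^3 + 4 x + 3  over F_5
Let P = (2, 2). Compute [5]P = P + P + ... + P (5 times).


k = 5 = 101_2 (binary, LSB first: 101)
Double-and-add from P = (2, 2):
  bit 0 = 1: acc = O + (2, 2) = (2, 2)
  bit 1 = 0: acc unchanged = (2, 2)
  bit 2 = 1: acc = (2, 2) + (2, 2) = (2, 3)

5P = (2, 3)


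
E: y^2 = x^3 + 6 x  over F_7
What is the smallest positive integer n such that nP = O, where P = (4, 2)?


Compute successive multiples of P until we hit O:
  1P = (4, 2)
  2P = (1, 0)
  3P = (4, 5)
  4P = O

ord(P) = 4
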